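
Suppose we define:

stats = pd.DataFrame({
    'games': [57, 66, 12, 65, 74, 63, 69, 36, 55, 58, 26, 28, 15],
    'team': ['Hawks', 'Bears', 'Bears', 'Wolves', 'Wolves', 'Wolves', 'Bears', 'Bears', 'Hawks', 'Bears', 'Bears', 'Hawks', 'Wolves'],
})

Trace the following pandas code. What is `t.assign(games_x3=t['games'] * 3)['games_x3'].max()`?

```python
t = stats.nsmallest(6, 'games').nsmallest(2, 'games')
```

take 6 rows with smallest games:
    games    team
2      12   Bears
12     15  Wolves
10     26   Bears
11     28   Hawks
7      36   Bears
8      55   Hawks
take 2 rows with smallest games:
    games    team
2      12   Bears
12     15  Wolves
add column games_x3 = t['games'] * 3:
    games    team  games_x3
2      12   Bears        36
12     15  Wolves        45
So max() = 45.

45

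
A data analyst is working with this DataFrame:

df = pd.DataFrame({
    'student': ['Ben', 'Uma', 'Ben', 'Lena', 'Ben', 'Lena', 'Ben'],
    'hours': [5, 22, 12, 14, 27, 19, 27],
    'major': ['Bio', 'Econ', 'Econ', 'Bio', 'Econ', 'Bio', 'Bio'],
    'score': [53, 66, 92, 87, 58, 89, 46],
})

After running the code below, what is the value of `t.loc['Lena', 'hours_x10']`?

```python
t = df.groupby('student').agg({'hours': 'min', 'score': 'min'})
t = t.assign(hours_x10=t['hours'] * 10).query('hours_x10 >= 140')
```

group by student: min(hours), min(score):
         hours  score
student              
Ben          5     46
Lena        14     87
Uma         22     66
add column hours_x10 = t['hours'] * 10:
         hours  score  hours_x10
student                         
Ben          5     46         50
Lena        14     87        140
Uma         22     66        220
filter rows where hours_x10 >= 140:
         hours  score  hours_x10
student                         
Lena        14     87        140
Uma         22     66        220
The value at row 'Lena', column 'hours_x10' is 140.

140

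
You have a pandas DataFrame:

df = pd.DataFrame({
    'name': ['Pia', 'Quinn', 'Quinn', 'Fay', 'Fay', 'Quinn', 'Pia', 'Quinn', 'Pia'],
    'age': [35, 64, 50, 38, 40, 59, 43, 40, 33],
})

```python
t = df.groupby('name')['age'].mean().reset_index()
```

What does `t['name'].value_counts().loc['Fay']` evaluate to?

group by name, mean of age:
name
Fay      39.00
Pia      37.00
Quinn    53.25
Name: age, dtype: float64
reset_index():
    name    age
0    Fay  39.00
1    Pia  37.00
2  Quinn  53.25
value_counts of name:
name
Fay      1
Pia      1
Quinn    1
Name: count, dtype: int64

1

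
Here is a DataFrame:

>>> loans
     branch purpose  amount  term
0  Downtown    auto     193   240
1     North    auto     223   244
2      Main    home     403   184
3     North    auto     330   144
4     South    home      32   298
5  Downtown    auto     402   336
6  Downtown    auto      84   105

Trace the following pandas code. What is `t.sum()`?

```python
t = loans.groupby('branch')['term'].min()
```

group by branch, min of term:
branch
Downtown    105
Main        184
North       144
South       298
Name: term, dtype: int64
Taking the sum of the resulting series gives 731.

731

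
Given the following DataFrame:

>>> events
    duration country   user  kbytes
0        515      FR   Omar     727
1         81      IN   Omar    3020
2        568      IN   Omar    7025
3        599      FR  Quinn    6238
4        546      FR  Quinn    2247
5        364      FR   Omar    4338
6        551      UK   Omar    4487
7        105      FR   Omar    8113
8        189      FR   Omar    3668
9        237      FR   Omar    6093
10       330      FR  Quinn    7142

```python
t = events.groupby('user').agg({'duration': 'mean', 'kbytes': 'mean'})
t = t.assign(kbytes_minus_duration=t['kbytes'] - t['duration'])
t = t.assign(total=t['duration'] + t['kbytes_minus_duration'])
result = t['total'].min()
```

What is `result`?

group by user: mean(duration), mean(kbytes):
         duration    kbytes
user                       
Omar   326.250000  4683.875
Quinn  491.666667  5209.000
add column kbytes_minus_duration = t['kbytes'] - t['duration']:
         duration    kbytes  kbytes_minus_duration
user                                              
Omar   326.250000  4683.875            4357.625000
Quinn  491.666667  5209.000            4717.333333
add column total = t['duration'] + t['kbytes_minus_duration']:
         duration    kbytes  kbytes_minus_duration     total
user                                                        
Omar   326.250000  4683.875            4357.625000  4683.875
Quinn  491.666667  5209.000            4717.333333  5209.000
Hence 4683.875.

4683.875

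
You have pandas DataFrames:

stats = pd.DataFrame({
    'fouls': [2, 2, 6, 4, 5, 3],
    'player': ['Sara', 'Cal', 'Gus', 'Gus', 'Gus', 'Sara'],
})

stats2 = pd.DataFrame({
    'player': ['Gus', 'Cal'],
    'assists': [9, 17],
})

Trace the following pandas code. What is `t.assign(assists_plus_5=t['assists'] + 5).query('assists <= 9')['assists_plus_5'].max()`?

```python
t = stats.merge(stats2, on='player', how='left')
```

merge on 'player' (how='left') → 6 rows:
   fouls player  assists
0      2   Sara      NaN
1      2    Cal     17.0
2      6    Gus      9.0
3      4    Gus      9.0
4      5    Gus      9.0
5      3   Sara      NaN
add column assists_plus_5 = t['assists'] + 5:
   fouls player  assists  assists_plus_5
0      2   Sara      NaN             NaN
1      2    Cal     17.0            22.0
2      6    Gus      9.0            14.0
3      4    Gus      9.0            14.0
4      5    Gus      9.0            14.0
5      3   Sara      NaN             NaN
filter rows where assists <= 9:
   fouls player  assists  assists_plus_5
2      6    Gus      9.0            14.0
3      4    Gus      9.0            14.0
4      5    Gus      9.0            14.0
The max of column 'assists_plus_5' is 14.0.

14.0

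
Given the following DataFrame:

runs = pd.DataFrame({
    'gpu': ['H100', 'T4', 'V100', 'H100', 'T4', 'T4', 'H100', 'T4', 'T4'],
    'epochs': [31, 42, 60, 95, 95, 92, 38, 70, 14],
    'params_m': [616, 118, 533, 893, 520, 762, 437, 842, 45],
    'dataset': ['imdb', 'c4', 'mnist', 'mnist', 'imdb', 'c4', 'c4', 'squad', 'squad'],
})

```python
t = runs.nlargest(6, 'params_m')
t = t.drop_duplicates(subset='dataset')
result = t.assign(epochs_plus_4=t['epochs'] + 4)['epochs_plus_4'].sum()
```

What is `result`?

304

take 6 rows with largest params_m:
    gpu  epochs  params_m dataset
3  H100      95       893   mnist
7    T4      70       842   squad
5    T4      92       762      c4
0  H100      31       616    imdb
2  V100      60       533   mnist
4    T4      95       520    imdb
drop duplicate dataset (keep=first):
    gpu  epochs  params_m dataset
3  H100      95       893   mnist
7    T4      70       842   squad
5    T4      92       762      c4
0  H100      31       616    imdb
add column epochs_plus_4 = t['epochs'] + 4:
    gpu  epochs  params_m dataset  epochs_plus_4
3  H100      95       893   mnist             99
7    T4      70       842   squad             74
5    T4      92       762      c4             96
0  H100      31       616    imdb             35
sum of column 'epochs_plus_4' → 304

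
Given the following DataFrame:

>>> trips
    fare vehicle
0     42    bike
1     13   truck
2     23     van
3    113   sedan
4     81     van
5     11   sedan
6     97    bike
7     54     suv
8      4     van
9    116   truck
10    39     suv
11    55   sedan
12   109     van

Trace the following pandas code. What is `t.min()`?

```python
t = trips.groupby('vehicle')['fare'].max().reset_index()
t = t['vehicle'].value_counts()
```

1

group by vehicle, max of fare:
vehicle
bike      97
sedan    113
suv       54
truck    116
van      109
Name: fare, dtype: int64
reset_index():
  vehicle  fare
0    bike    97
1   sedan   113
2     suv    54
3   truck   116
4     van   109
value_counts of vehicle:
vehicle
bike     1
sedan    1
suv      1
truck    1
van      1
Name: count, dtype: int64
The min of the resulting series is 1.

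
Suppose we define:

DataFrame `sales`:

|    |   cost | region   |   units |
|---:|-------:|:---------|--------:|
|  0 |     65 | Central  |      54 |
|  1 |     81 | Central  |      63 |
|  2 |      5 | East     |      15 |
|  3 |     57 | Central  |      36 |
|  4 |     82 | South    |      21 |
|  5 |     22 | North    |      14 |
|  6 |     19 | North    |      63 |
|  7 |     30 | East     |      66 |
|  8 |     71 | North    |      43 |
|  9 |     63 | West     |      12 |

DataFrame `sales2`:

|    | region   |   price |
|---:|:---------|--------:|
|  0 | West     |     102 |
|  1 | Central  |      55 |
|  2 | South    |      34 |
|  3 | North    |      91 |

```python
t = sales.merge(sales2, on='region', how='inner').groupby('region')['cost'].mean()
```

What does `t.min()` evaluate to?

37.3333333333

merge on 'region' (how='inner') → 8 rows:
   cost   region  units  price
0    65  Central     54     55
1    81  Central     63     55
2    57  Central     36     55
3    82    South     21     34
4    22    North     14     91
5    19    North     63     91
6    71    North     43     91
7    63     West     12    102
group by region, mean of cost:
region
Central    67.666667
North      37.333333
South      82.000000
West       63.000000
Name: cost, dtype: float64
min of the resulting series → 37.3333333333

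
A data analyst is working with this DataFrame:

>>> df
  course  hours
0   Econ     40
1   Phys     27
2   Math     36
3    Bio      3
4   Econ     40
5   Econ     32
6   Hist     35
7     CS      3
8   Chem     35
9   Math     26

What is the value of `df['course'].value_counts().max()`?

value_counts of course:
course
Econ    3
Math    2
Phys    1
Bio     1
Hist    1
CS      1
Chem    1
Name: count, dtype: int64

3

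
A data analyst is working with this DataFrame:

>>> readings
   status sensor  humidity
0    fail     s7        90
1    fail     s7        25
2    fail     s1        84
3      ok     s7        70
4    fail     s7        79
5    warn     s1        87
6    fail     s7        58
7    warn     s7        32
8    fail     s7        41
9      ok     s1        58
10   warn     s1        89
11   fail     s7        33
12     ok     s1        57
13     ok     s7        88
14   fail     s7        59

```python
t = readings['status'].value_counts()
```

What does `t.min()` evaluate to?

value_counts of status:
status
fail    8
ok      4
warn    3
Name: count, dtype: int64
The min of the resulting series is 3.

3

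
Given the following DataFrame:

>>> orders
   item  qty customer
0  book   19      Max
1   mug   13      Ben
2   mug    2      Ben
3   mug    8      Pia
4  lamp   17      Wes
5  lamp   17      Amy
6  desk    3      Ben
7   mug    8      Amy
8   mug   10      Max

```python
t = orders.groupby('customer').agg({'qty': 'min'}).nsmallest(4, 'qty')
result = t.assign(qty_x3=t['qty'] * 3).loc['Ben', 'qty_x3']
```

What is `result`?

group by customer, min of qty:
          qty
customer     
Amy         8
Ben         2
Max        10
Pia         8
Wes        17
take 4 rows with smallest qty:
          qty
customer     
Ben         2
Amy         8
Pia         8
Max        10
add column qty_x3 = t['qty'] * 3:
          qty  qty_x3
customer             
Ben         2       6
Amy         8      24
Pia         8      24
Max        10      30
value at row 'Ben', column 'qty_x3' → 6

6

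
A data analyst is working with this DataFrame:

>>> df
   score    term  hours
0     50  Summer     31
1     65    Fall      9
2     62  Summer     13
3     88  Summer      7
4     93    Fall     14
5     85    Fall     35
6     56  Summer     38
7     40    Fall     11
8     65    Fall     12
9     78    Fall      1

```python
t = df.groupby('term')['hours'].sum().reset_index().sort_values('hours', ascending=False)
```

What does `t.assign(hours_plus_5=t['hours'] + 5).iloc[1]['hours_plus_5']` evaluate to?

group by term, sum of hours:
term
Fall      82
Summer    89
Name: hours, dtype: int64
reset_index():
     term  hours
0    Fall     82
1  Summer     89
sort by hours descending:
     term  hours
1  Summer     89
0    Fall     82
add column hours_plus_5 = t['hours'] + 5:
     term  hours  hours_plus_5
1  Summer     89            94
0    Fall     82            87
The value at position 1, column 'hours_plus_5' is 87.

87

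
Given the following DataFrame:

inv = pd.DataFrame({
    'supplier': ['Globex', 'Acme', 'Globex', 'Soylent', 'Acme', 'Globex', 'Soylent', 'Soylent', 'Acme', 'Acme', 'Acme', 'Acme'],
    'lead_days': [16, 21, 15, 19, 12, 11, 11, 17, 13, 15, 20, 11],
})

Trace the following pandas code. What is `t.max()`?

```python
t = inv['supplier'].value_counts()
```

value_counts of supplier:
supplier
Acme       6
Globex     3
Soylent    3
Name: count, dtype: int64

6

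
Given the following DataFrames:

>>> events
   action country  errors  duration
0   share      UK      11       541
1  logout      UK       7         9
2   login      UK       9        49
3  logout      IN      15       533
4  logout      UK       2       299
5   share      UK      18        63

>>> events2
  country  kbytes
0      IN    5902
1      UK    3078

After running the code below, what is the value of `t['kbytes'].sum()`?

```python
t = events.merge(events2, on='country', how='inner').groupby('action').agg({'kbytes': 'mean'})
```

merge on 'country' (how='inner') → 6 rows:
   action country  errors  duration  kbytes
0   share      UK      11       541    3078
1  logout      UK       7         9    3078
2   login      UK       9        49    3078
3  logout      IN      15       533    5902
4  logout      UK       2       299    3078
5   share      UK      18        63    3078
group by action, mean of kbytes:
             kbytes
action             
login   3078.000000
logout  4019.333333
share   3078.000000
Reading off the sum of column 'kbytes', we get 10175.3333333.

10175.3333333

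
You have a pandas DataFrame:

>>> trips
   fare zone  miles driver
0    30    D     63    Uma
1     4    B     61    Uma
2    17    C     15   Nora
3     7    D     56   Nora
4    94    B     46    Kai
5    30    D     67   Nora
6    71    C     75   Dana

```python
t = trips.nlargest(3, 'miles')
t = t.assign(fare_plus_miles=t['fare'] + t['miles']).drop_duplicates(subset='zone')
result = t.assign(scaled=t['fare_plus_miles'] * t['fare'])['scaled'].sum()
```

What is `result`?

13276

take 3 rows with largest miles:
   fare zone  miles driver
6    71    C     75   Dana
5    30    D     67   Nora
0    30    D     63    Uma
add column fare_plus_miles = t['fare'] + t['miles']:
   fare zone  miles driver  fare_plus_miles
6    71    C     75   Dana              146
5    30    D     67   Nora               97
0    30    D     63    Uma               93
drop duplicate zone (keep=first):
   fare zone  miles driver  fare_plus_miles
6    71    C     75   Dana              146
5    30    D     67   Nora               97
add column scaled = t['fare_plus_miles'] * t['fare']:
   fare zone  miles driver  fare_plus_miles  scaled
6    71    C     75   Dana              146   10366
5    30    D     67   Nora               97    2910
So sum() = 13276.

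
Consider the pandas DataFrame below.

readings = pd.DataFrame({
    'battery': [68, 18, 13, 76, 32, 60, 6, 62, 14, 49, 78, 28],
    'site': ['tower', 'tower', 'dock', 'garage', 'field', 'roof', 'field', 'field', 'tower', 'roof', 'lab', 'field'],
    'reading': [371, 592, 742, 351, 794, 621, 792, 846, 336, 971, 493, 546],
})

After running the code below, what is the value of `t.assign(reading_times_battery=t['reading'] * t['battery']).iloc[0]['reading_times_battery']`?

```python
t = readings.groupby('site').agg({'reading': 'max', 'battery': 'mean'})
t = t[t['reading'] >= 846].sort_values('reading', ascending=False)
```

52919.5

group by site: max(reading), mean(battery):
        reading    battery
site                      
dock        742  13.000000
field       846  32.000000
garage      351  76.000000
lab         493  78.000000
roof        971  54.500000
tower       592  33.333333
filter rows where reading >= 846:
       reading  battery
site                   
field      846     32.0
roof       971     54.5
sort by reading descending:
       reading  battery
site                   
roof       971     54.5
field      846     32.0
add column reading_times_battery = t['reading'] * t['battery']:
       reading  battery  reading_times_battery
site                                          
roof       971     54.5                52919.5
field      846     32.0                27072.0
Taking the value at position 0, column 'reading_times_battery' gives 52919.5.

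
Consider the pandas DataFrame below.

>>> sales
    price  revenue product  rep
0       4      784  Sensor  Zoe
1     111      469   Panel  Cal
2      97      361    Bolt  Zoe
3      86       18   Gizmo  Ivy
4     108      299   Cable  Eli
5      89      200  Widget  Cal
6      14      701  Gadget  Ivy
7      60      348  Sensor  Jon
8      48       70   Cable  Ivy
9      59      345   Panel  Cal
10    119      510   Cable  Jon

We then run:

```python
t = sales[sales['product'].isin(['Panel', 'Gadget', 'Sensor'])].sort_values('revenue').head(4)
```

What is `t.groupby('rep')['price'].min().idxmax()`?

filter rows where product in ['Panel', 'Gadget', 'Sensor']:
   price  revenue product  rep
0      4      784  Sensor  Zoe
1    111      469   Panel  Cal
6     14      701  Gadget  Ivy
7     60      348  Sensor  Jon
9     59      345   Panel  Cal
sort by revenue:
   price  revenue product  rep
9     59      345   Panel  Cal
7     60      348  Sensor  Jon
1    111      469   Panel  Cal
6     14      701  Gadget  Ivy
0      4      784  Sensor  Zoe
take first 4 rows:
   price  revenue product  rep
9     59      345   Panel  Cal
7     60      348  Sensor  Jon
1    111      469   Panel  Cal
6     14      701  Gadget  Ivy
group by rep, min of price:
rep
Cal    59
Ivy    14
Jon    60
Name: price, dtype: int64
Reading off the label with the largest value, we get Jon.

Jon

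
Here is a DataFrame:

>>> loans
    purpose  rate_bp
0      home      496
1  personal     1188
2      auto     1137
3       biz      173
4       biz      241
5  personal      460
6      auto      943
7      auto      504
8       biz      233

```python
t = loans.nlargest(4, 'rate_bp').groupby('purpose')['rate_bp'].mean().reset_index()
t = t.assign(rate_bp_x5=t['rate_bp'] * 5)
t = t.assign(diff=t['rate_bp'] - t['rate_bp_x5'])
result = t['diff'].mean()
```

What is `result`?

-4098.66666667

take 4 rows with largest rate_bp:
    purpose  rate_bp
1  personal     1188
2      auto     1137
6      auto      943
7      auto      504
group by purpose, mean of rate_bp:
purpose
auto         861.333333
personal    1188.000000
Name: rate_bp, dtype: float64
reset_index():
    purpose      rate_bp
0      auto   861.333333
1  personal  1188.000000
add column rate_bp_x5 = t['rate_bp'] * 5:
    purpose      rate_bp   rate_bp_x5
0      auto   861.333333  4306.666667
1  personal  1188.000000  5940.000000
add column diff = t['rate_bp'] - t['rate_bp_x5']:
    purpose      rate_bp   rate_bp_x5         diff
0      auto   861.333333  4306.666667 -3445.333333
1  personal  1188.000000  5940.000000 -4752.000000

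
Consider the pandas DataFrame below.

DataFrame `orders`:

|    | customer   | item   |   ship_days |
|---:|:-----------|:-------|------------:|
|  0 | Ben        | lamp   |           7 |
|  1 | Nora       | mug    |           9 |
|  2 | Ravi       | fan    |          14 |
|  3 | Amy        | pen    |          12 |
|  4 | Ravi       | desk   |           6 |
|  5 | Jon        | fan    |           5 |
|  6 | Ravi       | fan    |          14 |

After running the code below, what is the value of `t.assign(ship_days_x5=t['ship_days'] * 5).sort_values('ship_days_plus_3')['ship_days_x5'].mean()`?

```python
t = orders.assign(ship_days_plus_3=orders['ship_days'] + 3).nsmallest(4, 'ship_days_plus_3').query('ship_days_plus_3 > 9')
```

40.0

add column ship_days_plus_3 = orders['ship_days'] + 3:
  customer  item  ship_days  ship_days_plus_3
0      Ben  lamp          7                10
1     Nora   mug          9                12
2     Ravi   fan         14                17
3      Amy   pen         12                15
4     Ravi  desk          6                 9
5      Jon   fan          5                 8
6     Ravi   fan         14                17
take 4 rows with smallest ship_days_plus_3:
  customer  item  ship_days  ship_days_plus_3
5      Jon   fan          5                 8
4     Ravi  desk          6                 9
0      Ben  lamp          7                10
1     Nora   mug          9                12
filter rows where ship_days_plus_3 > 9:
  customer  item  ship_days  ship_days_plus_3
0      Ben  lamp          7                10
1     Nora   mug          9                12
add column ship_days_x5 = t['ship_days'] * 5:
  customer  item  ship_days  ship_days_plus_3  ship_days_x5
0      Ben  lamp          7                10            35
1     Nora   mug          9                12            45
sort by ship_days_plus_3:
  customer  item  ship_days  ship_days_plus_3  ship_days_x5
0      Ben  lamp          7                10            35
1     Nora   mug          9                12            45
Taking the mean of column 'ship_days_x5' gives 40.0.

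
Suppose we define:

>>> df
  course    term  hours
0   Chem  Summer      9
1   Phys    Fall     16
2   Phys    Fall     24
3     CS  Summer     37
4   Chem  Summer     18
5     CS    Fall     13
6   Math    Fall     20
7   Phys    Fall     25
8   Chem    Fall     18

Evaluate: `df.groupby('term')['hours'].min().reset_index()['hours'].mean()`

group by term, min of hours:
term
Fall      13
Summer     9
Name: hours, dtype: int64
reset_index():
     term  hours
0    Fall     13
1  Summer      9

11.0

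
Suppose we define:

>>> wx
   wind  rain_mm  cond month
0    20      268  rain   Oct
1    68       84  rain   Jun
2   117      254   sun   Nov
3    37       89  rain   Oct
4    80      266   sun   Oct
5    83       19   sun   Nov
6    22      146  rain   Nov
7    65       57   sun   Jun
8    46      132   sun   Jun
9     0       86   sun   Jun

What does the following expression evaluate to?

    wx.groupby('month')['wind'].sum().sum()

group by month, sum of wind:
month
Jun    179
Nov    222
Oct    137
Name: wind, dtype: int64
sum of the resulting series → 538

538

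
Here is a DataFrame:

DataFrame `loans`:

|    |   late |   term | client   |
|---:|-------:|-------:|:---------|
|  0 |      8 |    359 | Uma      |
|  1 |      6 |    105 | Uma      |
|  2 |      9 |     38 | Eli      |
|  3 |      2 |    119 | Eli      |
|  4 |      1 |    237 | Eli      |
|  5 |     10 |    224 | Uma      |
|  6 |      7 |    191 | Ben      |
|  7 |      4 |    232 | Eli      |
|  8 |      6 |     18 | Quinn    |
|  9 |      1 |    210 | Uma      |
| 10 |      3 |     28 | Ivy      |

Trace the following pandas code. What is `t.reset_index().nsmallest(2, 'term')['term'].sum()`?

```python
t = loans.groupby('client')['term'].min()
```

group by client, min of term:
client
Ben      191
Eli       38
Ivy       28
Quinn     18
Uma      105
Name: term, dtype: int64
reset_index():
  client  term
0    Ben   191
1    Eli    38
2    Ivy    28
3  Quinn    18
4    Uma   105
take 2 rows with smallest term:
  client  term
3  Quinn    18
2    Ivy    28
sum of column 'term' → 46

46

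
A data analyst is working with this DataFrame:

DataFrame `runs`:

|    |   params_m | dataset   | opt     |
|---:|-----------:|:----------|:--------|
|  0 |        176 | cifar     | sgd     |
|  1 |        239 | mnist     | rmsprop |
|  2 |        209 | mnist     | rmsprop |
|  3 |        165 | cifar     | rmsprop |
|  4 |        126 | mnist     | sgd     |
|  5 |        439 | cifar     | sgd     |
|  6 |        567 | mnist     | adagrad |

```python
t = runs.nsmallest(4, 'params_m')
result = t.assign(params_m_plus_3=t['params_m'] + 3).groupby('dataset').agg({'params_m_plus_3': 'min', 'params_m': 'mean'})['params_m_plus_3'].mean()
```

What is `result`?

take 4 rows with smallest params_m:
   params_m dataset      opt
4       126   mnist      sgd
3       165   cifar  rmsprop
0       176   cifar      sgd
2       209   mnist  rmsprop
add column params_m_plus_3 = t['params_m'] + 3:
   params_m dataset      opt  params_m_plus_3
4       126   mnist      sgd              129
3       165   cifar  rmsprop              168
0       176   cifar      sgd              179
2       209   mnist  rmsprop              212
group by dataset: min(params_m_plus_3), mean(params_m):
         params_m_plus_3  params_m
dataset                           
cifar                168     170.5
mnist                129     167.5
mean of column 'params_m_plus_3' → 148.5

148.5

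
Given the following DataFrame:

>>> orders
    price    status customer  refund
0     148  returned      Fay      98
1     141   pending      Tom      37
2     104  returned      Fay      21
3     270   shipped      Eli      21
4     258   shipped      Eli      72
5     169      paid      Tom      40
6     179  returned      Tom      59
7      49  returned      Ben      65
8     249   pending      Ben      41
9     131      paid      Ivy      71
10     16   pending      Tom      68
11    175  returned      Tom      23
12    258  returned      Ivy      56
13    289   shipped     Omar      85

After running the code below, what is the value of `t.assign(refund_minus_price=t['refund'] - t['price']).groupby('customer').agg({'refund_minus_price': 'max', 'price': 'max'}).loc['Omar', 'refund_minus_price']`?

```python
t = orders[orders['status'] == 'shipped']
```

-204

filter rows where status == 'shipped':
    price   status customer  refund
3     270  shipped      Eli      21
4     258  shipped      Eli      72
13    289  shipped     Omar      85
add column refund_minus_price = t['refund'] - t['price']:
    price   status customer  refund  refund_minus_price
3     270  shipped      Eli      21                -249
4     258  shipped      Eli      72                -186
13    289  shipped     Omar      85                -204
group by customer: max(refund_minus_price), max(price):
          refund_minus_price  price
customer                           
Eli                     -186    270
Omar                    -204    289
Taking the value at row 'Omar', column 'refund_minus_price' gives -204.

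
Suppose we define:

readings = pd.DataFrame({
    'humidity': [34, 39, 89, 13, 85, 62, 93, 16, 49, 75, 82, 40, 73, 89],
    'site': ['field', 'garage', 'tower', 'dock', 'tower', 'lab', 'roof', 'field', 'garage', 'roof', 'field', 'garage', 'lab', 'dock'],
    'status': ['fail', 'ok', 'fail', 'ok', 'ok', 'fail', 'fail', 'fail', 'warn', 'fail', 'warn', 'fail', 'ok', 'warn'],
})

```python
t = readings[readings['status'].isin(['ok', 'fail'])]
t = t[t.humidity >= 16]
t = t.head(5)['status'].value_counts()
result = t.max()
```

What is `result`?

3

filter rows where status in ['ok', 'fail']:
    humidity    site status
0         34   field   fail
1         39  garage     ok
2         89   tower   fail
3         13    dock     ok
4         85   tower     ok
5         62     lab   fail
6         93    roof   fail
7         16   field   fail
9         75    roof   fail
11        40  garage   fail
12        73     lab     ok
filter rows where humidity >= 16:
    humidity    site status
0         34   field   fail
1         39  garage     ok
2         89   tower   fail
4         85   tower     ok
5         62     lab   fail
6         93    roof   fail
7         16   field   fail
9         75    roof   fail
11        40  garage   fail
12        73     lab     ok
take first 5 rows:
   humidity    site status
0        34   field   fail
1        39  garage     ok
2        89   tower   fail
4        85   tower     ok
5        62     lab   fail
value_counts of status:
status
fail    3
ok      2
Name: count, dtype: int64
The max of the resulting series is 3.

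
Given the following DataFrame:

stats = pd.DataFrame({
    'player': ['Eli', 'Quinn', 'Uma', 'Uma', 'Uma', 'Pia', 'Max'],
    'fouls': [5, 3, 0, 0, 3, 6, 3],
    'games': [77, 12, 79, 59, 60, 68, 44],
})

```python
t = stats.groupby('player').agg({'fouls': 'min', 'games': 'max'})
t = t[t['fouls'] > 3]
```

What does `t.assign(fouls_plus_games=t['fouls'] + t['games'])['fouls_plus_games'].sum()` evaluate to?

156

group by player: min(fouls), max(games):
        fouls  games
player              
Eli         5     77
Max         3     44
Pia         6     68
Quinn       3     12
Uma         0     79
filter rows where fouls > 3:
        fouls  games
player              
Eli         5     77
Pia         6     68
add column fouls_plus_games = t['fouls'] + t['games']:
        fouls  games  fouls_plus_games
player                                
Eli         5     77                82
Pia         6     68                74
Hence 156.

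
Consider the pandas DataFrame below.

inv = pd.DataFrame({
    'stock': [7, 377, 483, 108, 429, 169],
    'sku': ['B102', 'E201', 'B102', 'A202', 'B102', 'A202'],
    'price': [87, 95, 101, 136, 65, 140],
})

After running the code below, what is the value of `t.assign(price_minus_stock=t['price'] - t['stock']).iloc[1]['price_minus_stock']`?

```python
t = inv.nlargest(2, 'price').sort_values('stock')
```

take 2 rows with largest price:
   stock   sku  price
5    169  A202    140
3    108  A202    136
sort by stock:
   stock   sku  price
3    108  A202    136
5    169  A202    140
add column price_minus_stock = t['price'] - t['stock']:
   stock   sku  price  price_minus_stock
3    108  A202    136                 28
5    169  A202    140                -29
Reading off the value at position 1, column 'price_minus_stock', we get -29.

-29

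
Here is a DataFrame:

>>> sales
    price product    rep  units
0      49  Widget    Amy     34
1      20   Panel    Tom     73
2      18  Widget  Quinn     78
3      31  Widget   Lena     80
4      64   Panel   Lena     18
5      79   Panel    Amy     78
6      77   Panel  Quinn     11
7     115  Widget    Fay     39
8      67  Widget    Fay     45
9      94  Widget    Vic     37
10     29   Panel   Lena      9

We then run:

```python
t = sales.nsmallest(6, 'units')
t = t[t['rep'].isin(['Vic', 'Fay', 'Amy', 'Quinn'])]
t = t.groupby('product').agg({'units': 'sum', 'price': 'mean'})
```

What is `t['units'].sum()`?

121

take 6 rows with smallest units:
    price product    rep  units
10     29   Panel   Lena      9
6      77   Panel  Quinn     11
4      64   Panel   Lena     18
0      49  Widget    Amy     34
9      94  Widget    Vic     37
7     115  Widget    Fay     39
filter rows where rep in ['Vic', 'Fay', 'Amy', 'Quinn']:
   price product    rep  units
6     77   Panel  Quinn     11
0     49  Widget    Amy     34
9     94  Widget    Vic     37
7    115  Widget    Fay     39
group by product: sum(units), mean(price):
         units  price
product              
Panel       11   77.0
Widget     110   86.0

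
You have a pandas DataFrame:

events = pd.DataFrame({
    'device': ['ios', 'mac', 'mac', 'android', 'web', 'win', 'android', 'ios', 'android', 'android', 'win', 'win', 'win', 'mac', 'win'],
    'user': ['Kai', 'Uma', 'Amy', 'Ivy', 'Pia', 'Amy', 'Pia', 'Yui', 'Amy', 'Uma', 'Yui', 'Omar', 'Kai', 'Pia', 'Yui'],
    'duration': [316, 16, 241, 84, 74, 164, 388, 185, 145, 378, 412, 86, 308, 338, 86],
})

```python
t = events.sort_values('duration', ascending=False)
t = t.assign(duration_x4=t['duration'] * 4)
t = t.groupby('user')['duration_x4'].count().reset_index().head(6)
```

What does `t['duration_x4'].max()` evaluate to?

sort by duration descending:
     device  user  duration
10      win   Yui       412
6   android   Pia       388
9   android   Uma       378
13      mac   Pia       338
0       ios   Kai       316
12      win   Kai       308
2       mac   Amy       241
7       ios   Yui       185
5       win   Amy       164
8   android   Amy       145
11      win  Omar        86
14      win   Yui        86
3   android   Ivy        84
4       web   Pia        74
1       mac   Uma        16
add column duration_x4 = t['duration'] * 4:
     device  user  duration  duration_x4
10      win   Yui       412         1648
6   android   Pia       388         1552
9   android   Uma       378         1512
13      mac   Pia       338         1352
0       ios   Kai       316         1264
12      win   Kai       308         1232
2       mac   Amy       241          964
7       ios   Yui       185          740
5       win   Amy       164          656
8   android   Amy       145          580
11      win  Omar        86          344
14      win   Yui        86          344
3   android   Ivy        84          336
4       web   Pia        74          296
1       mac   Uma        16           64
group by user, count of duration_x4:
user
Amy     3
Ivy     1
Kai     2
Omar    1
Pia     3
Uma     2
Yui     3
Name: duration_x4, dtype: int64
reset_index():
   user  duration_x4
0   Amy            3
1   Ivy            1
2   Kai            2
3  Omar            1
4   Pia            3
5   Uma            2
6   Yui            3
take first 6 rows:
   user  duration_x4
0   Amy            3
1   Ivy            1
2   Kai            2
3  Omar            1
4   Pia            3
5   Uma            2
Finally, max of column 'duration_x4' = 3.

3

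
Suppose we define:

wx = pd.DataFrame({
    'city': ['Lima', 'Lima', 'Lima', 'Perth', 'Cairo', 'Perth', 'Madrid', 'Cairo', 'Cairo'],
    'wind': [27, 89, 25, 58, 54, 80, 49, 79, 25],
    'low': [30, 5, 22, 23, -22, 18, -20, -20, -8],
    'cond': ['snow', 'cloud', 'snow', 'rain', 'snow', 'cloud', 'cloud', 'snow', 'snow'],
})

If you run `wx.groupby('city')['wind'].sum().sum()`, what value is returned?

486

group by city, sum of wind:
city
Cairo     158
Lima      141
Madrid     49
Perth     138
Name: wind, dtype: int64
sum of the resulting series → 486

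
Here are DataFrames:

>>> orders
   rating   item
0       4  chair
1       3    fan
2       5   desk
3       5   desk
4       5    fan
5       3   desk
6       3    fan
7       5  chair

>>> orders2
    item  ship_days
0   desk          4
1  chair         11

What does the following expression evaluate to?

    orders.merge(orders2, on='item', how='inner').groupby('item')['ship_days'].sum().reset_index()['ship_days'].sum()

merge on 'item' (how='inner') → 5 rows:
   rating   item  ship_days
0       4  chair         11
1       5   desk          4
2       5   desk          4
3       3   desk          4
4       5  chair         11
group by item, sum of ship_days:
item
chair    22
desk     12
Name: ship_days, dtype: int64
reset_index():
    item  ship_days
0  chair         22
1   desk         12
Taking the sum of column 'ship_days' gives 34.

34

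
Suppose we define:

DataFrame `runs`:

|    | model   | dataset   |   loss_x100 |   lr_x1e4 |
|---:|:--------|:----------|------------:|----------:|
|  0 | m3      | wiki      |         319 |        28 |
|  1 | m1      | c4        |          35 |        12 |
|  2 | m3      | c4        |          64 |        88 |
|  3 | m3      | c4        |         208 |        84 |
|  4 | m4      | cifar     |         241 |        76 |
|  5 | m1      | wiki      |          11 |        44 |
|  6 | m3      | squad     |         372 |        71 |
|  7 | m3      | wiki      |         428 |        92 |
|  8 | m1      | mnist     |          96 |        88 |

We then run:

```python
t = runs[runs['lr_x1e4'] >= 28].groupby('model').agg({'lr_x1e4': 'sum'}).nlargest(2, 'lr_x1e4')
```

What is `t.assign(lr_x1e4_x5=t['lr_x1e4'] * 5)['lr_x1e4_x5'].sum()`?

2475

filter rows where lr_x1e4 >= 28:
  model dataset  loss_x100  lr_x1e4
0    m3    wiki        319       28
2    m3      c4         64       88
3    m3      c4        208       84
4    m4   cifar        241       76
5    m1    wiki         11       44
6    m3   squad        372       71
7    m3    wiki        428       92
8    m1   mnist         96       88
group by model, sum of lr_x1e4:
       lr_x1e4
model         
m1         132
m3         363
m4          76
take 2 rows with largest lr_x1e4:
       lr_x1e4
model         
m3         363
m1         132
add column lr_x1e4_x5 = t['lr_x1e4'] * 5:
       lr_x1e4  lr_x1e4_x5
model                     
m3         363        1815
m1         132         660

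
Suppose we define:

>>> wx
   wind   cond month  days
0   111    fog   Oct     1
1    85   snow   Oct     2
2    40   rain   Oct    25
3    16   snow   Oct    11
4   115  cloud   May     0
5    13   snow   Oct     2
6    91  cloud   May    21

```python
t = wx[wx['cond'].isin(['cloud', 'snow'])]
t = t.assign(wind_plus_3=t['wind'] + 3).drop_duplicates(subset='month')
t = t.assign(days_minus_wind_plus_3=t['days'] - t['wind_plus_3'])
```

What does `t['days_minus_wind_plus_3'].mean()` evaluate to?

-102.0

filter rows where cond in ['cloud', 'snow']:
   wind   cond month  days
1    85   snow   Oct     2
3    16   snow   Oct    11
4   115  cloud   May     0
5    13   snow   Oct     2
6    91  cloud   May    21
add column wind_plus_3 = t['wind'] + 3:
   wind   cond month  days  wind_plus_3
1    85   snow   Oct     2           88
3    16   snow   Oct    11           19
4   115  cloud   May     0          118
5    13   snow   Oct     2           16
6    91  cloud   May    21           94
drop duplicate month (keep=first):
   wind   cond month  days  wind_plus_3
1    85   snow   Oct     2           88
4   115  cloud   May     0          118
add column days_minus_wind_plus_3 = t['days'] - t['wind_plus_3']:
   wind   cond month  days  wind_plus_3  days_minus_wind_plus_3
1    85   snow   Oct     2           88                     -86
4   115  cloud   May     0          118                    -118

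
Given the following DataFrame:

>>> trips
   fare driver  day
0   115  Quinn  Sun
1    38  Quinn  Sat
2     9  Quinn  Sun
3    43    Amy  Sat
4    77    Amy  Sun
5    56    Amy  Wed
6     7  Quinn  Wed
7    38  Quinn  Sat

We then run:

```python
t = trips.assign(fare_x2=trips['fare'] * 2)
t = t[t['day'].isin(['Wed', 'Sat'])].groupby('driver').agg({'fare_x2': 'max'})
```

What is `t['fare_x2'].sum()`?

188

add column fare_x2 = trips['fare'] * 2:
   fare driver  day  fare_x2
0   115  Quinn  Sun      230
1    38  Quinn  Sat       76
2     9  Quinn  Sun       18
3    43    Amy  Sat       86
4    77    Amy  Sun      154
5    56    Amy  Wed      112
6     7  Quinn  Wed       14
7    38  Quinn  Sat       76
filter rows where day in ['Wed', 'Sat']:
   fare driver  day  fare_x2
1    38  Quinn  Sat       76
3    43    Amy  Sat       86
5    56    Amy  Wed      112
6     7  Quinn  Wed       14
7    38  Quinn  Sat       76
group by driver, max of fare_x2:
        fare_x2
driver         
Amy         112
Quinn        76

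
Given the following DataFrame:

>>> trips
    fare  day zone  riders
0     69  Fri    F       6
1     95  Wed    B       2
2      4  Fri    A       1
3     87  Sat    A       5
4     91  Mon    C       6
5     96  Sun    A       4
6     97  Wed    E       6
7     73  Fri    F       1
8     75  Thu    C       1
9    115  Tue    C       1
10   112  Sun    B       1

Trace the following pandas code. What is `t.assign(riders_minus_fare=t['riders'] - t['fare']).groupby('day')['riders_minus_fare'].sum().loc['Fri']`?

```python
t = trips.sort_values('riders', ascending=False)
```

sort by riders descending:
    fare  day zone  riders
0     69  Fri    F       6
4     91  Mon    C       6
6     97  Wed    E       6
3     87  Sat    A       5
5     96  Sun    A       4
1     95  Wed    B       2
2      4  Fri    A       1
7     73  Fri    F       1
8     75  Thu    C       1
9    115  Tue    C       1
10   112  Sun    B       1
add column riders_minus_fare = t['riders'] - t['fare']:
    fare  day zone  riders  riders_minus_fare
0     69  Fri    F       6                -63
4     91  Mon    C       6                -85
6     97  Wed    E       6                -91
3     87  Sat    A       5                -82
5     96  Sun    A       4                -92
1     95  Wed    B       2                -93
2      4  Fri    A       1                 -3
7     73  Fri    F       1                -72
8     75  Thu    C       1                -74
9    115  Tue    C       1               -114
10   112  Sun    B       1               -111
group by day, sum of riders_minus_fare:
day
Fri   -138
Mon    -85
Sat    -82
Sun   -203
Thu    -74
Tue   -114
Wed   -184
Name: riders_minus_fare, dtype: int64
Reading off the value at index 'Fri', we get -138.

-138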